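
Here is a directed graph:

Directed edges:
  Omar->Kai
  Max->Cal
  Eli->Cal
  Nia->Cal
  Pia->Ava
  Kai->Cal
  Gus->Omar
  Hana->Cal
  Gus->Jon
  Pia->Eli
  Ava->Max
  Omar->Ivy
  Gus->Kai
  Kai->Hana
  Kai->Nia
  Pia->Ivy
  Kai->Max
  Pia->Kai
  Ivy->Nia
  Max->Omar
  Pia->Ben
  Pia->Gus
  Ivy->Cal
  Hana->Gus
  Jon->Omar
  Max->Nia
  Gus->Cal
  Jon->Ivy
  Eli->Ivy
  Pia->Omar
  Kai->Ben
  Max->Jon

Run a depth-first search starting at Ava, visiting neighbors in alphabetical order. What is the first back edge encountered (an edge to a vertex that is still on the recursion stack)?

Gus->Jon

DFS from Ava (visiting neighbors in alphabetical order); mark gray on enter, black on exit:
Ava gray
  Max gray
    Cal gray
    Cal black
    Jon gray
      Ivy gray
        Ivy→Cal: Cal black — skip
        Nia gray
          Nia→Cal: Cal black — skip
        Nia black
      Ivy black
      Omar gray
        Omar→Ivy: Ivy black — skip
        Kai gray
          Ben gray
          Ben black
          Kai→Cal: Cal black — skip
          Hana gray
            Hana→Cal: Cal black — skip
            Gus gray
              Gus→Cal: Cal black — skip
              Gus→Jon: Jon is gray → back edge
First back edge: Gus → Jon.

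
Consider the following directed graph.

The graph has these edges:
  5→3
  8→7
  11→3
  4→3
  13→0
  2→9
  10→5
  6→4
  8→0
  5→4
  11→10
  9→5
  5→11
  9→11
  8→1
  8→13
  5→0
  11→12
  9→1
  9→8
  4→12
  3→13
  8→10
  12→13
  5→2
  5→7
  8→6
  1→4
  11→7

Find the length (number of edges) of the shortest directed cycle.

For each vertex v, BFS finds the shortest path from v back to v.
The shortest such closed walk is 9 → 5 → 2 → 9, length 3.

3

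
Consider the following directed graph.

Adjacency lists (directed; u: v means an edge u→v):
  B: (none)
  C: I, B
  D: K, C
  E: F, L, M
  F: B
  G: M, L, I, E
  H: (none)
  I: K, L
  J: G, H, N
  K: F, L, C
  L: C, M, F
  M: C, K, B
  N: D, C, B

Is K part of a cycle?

K is on a cycle iff K can reach itself via ≥1 edge.
K → L → M → K — yes.

Yes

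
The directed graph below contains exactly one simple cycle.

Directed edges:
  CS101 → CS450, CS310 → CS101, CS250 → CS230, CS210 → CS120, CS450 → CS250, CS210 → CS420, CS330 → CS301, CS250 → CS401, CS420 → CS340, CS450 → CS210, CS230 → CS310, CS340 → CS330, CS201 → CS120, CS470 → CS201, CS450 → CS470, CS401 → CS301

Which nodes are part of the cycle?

DFS with gray/black marking from CS450:
CS450 gray
  CS250 gray
    CS230 gray
      CS310 gray
        CS101 gray
          CS101→CS450: CS450 is gray → back edge
Back edge closes the cycle CS450 → CS250 → CS230 → CS310 → CS101 → CS450; its vertices are {CS101, CS230, CS250, CS310, CS450}.

CS101, CS230, CS250, CS310, CS450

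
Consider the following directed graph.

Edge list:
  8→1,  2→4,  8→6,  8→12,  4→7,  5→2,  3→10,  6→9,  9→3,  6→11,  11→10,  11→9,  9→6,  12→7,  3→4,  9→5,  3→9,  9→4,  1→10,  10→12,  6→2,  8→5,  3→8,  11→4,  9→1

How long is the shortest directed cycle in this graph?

For each vertex v, BFS finds the shortest path from v back to v.
The shortest such closed walk is 6 → 9 → 6, length 2.

2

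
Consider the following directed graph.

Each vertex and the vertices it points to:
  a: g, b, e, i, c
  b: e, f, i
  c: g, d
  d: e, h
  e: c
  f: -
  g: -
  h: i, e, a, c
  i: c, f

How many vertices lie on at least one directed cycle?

A vertex is on a directed cycle iff it belongs to a strongly connected component of size ≥ 2 (or has a self-loop).
The vertices on cycles are {a, b, c, d, e, h, i} — 7 in total.

7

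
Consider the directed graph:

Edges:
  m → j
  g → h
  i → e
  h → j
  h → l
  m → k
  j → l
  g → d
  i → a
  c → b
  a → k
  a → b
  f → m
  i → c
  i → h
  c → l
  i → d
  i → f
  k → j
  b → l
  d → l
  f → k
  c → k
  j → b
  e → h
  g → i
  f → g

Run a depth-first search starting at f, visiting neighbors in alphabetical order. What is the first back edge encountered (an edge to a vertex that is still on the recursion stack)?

DFS from f (visiting neighbors in alphabetical order); mark gray on enter, black on exit:
f gray
  g gray
    d gray
      l gray
      l black
    d black
    h gray
      j gray
        b gray
          b→l: l black — skip
        b black
        j→l: l black — skip
      j black
      h→l: l black — skip
    h black
    i gray
      a gray
        a→b: b black — skip
        k gray
          k→j: j black — skip
        k black
      a black
      c gray
        c→b: b black — skip
        c→k: k black — skip
        c→l: l black — skip
      c black
      i→d: d black — skip
      e gray
        e→h: h black — skip
      e black
      i→f: f is gray → back edge
First back edge: i → f.

i→f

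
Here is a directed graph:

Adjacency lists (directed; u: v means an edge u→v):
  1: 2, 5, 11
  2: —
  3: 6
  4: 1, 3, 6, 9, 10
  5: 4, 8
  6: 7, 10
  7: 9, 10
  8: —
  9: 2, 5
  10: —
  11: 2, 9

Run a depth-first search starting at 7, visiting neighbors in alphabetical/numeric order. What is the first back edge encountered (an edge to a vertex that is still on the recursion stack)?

DFS from 7 (visiting neighbors in alphabetical/numeric order); mark gray on enter, black on exit:
7 gray
  9 gray
    2 gray
    2 black
    5 gray
      4 gray
        1 gray
          1→2: 2 black — skip
          1→5: 5 is gray → back edge
First back edge: 1 → 5.

1->5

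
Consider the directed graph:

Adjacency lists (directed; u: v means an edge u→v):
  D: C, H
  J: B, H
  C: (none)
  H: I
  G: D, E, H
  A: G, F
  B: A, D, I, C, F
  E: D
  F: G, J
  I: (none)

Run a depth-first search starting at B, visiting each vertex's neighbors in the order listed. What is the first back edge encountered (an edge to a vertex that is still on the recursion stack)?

J→B

DFS from B (visiting each vertex's neighbors in the order listed); mark gray on enter, black on exit:
B gray
  A gray
    G gray
      D gray
        C gray
        C black
        H gray
          I gray
          I black
        H black
      D black
      E gray
        E→D: D black — skip
      E black
      G→H: H black — skip
    G black
    F gray
      F→G: G black — skip
      J gray
        J→B: B is gray → back edge
First back edge: J → B.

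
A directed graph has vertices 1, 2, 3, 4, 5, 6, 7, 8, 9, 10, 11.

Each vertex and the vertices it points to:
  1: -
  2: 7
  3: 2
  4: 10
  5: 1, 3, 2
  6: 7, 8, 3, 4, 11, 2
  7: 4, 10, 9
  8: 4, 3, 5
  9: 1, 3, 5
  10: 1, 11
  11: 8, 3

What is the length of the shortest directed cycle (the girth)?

4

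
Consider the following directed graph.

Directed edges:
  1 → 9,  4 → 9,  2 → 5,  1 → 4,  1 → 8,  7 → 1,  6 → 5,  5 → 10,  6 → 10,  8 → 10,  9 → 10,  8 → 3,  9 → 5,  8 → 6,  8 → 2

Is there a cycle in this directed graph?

No

DFS with white/gray/black marking, starting from 10:
10 gray
10 black
1 gray
  4 gray
    9 gray
      5 gray
        5→10: 10 black — skip
      5 black
      9→10: 10 black — skip
    9 black
  4 black
  8 gray
    2 gray
      2→5: 5 black — skip
    2 black
    6 gray
      6→5: 5 black — skip
      6→10: 10 black — skip
    6 black
    8→10: 10 black — skip
    3 gray
    3 black
  8 black
  1→9: 9 black — skip
1 black
7 gray
  7→1: 1 black — skip
7 black
Every edge goes to a white or black vertex — no back edge, so the graph is acyclic.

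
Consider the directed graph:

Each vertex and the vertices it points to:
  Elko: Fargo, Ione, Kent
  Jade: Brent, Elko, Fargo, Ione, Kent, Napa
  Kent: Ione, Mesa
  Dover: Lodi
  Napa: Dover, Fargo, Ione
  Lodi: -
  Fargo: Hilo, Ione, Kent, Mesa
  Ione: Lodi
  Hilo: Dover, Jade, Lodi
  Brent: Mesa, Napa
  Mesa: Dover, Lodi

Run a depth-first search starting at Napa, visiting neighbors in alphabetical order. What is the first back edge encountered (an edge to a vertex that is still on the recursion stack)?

Brent->Napa

DFS from Napa (visiting neighbors in alphabetical order); mark gray on enter, black on exit:
Napa gray
  Dover gray
    Lodi gray
    Lodi black
  Dover black
  Fargo gray
    Hilo gray
      Hilo→Dover: Dover black — skip
      Jade gray
        Brent gray
          Mesa gray
            Mesa→Dover: Dover black — skip
            Mesa→Lodi: Lodi black — skip
          Mesa black
          Brent→Napa: Napa is gray → back edge
First back edge: Brent → Napa.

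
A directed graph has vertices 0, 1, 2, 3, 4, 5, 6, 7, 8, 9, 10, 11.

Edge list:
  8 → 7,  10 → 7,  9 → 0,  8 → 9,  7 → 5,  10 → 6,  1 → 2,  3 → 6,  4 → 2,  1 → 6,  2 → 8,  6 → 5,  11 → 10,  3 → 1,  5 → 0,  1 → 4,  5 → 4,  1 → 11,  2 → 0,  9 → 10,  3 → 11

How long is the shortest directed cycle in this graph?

5

For each vertex v, BFS finds the shortest path from v back to v.
The shortest such closed walk is 4 → 2 → 8 → 7 → 5 → 4, length 5.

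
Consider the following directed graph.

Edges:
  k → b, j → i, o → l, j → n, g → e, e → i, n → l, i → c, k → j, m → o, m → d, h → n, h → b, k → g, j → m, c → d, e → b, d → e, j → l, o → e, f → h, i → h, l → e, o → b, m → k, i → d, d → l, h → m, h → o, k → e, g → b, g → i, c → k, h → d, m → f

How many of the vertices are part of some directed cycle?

13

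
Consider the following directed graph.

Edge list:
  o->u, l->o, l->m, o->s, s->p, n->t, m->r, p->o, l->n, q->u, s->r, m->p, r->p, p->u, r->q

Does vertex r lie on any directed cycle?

Yes

r is on a cycle iff r can reach itself via ≥1 edge.
r → p → o → s → r — yes.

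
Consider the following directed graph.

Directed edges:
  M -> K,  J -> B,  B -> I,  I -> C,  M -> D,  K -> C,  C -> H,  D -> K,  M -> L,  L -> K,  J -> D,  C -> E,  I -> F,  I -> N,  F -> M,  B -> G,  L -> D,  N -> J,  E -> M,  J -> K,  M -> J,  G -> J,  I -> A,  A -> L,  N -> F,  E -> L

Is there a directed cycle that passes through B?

Yes

B is on a cycle iff B can reach itself via ≥1 edge.
B → G → J → B — yes.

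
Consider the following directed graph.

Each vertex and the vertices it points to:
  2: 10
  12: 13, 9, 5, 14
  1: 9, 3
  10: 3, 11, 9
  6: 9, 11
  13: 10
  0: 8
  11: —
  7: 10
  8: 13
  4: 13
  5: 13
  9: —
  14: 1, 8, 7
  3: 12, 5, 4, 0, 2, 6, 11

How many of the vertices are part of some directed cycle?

12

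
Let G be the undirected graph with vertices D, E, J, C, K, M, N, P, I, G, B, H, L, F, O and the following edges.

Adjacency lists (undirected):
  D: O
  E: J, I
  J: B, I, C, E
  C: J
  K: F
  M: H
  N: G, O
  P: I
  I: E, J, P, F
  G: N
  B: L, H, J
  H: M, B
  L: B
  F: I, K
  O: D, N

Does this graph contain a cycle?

DFS, tracking each vertex's parent; an edge to a visited non-parent vertex closes a cycle.
Start from H:
visit H (parent –)
  visit M (parent H)
    M–H: parent, skip
  visit B (parent H)
    visit L (parent B)
      L–B: parent, skip
    B–H: parent, skip
    visit J (parent B)
      J–B: parent, skip
      visit I (parent J)
        visit E (parent I)
          E–J: J visited and ≠ parent → cycle
Cycle: J – I – E – J.

Yes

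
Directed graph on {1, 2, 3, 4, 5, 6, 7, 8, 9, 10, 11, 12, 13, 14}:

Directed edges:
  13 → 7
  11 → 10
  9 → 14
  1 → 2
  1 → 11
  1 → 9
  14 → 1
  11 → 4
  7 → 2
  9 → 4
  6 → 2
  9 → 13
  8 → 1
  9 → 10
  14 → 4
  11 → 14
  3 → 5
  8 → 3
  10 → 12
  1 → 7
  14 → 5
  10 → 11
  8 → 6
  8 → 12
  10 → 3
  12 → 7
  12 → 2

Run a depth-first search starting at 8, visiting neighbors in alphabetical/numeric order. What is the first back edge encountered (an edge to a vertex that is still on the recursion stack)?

11->10

DFS from 8 (visiting neighbors in alphabetical/numeric order); mark gray on enter, black on exit:
8 gray
  1 gray
    2 gray
    2 black
    7 gray
      7→2: 2 black — skip
    7 black
    9 gray
      4 gray
      4 black
      10 gray
        3 gray
          5 gray
          5 black
        3 black
        11 gray
          11→4: 4 black — skip
          11→10: 10 is gray → back edge
First back edge: 11 → 10.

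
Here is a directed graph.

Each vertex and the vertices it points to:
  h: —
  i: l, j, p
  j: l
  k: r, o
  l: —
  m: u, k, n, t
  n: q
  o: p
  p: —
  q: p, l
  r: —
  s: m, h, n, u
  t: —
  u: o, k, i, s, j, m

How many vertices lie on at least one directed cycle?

3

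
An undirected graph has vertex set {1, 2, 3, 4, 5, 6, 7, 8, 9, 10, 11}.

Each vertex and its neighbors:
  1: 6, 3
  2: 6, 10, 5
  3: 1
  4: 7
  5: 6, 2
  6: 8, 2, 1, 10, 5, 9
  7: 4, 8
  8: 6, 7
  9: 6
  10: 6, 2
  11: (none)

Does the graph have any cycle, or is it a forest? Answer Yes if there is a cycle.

Yes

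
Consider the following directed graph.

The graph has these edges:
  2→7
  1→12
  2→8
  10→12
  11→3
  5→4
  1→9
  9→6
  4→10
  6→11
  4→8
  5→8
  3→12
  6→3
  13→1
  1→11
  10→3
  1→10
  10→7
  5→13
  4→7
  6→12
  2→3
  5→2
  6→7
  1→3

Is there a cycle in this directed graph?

DFS with white/gray/black marking, starting from 2:
2 gray
  3 gray
    12 gray
    12 black
  3 black
  8 gray
  8 black
  7 gray
  7 black
2 black
1 gray
  1→12: 12 black — skip
  10 gray
    10→12: 12 black — skip
    10→7: 7 black — skip
    10→3: 3 black — skip
  10 black
  1→3: 3 black — skip
  9 gray
    6 gray
      6→12: 12 black — skip
      6→3: 3 black — skip
      6→7: 7 black — skip
      11 gray
        11→3: 3 black — skip
      11 black
    6 black
  9 black
  1→11: 11 black — skip
1 black
4 gray
  4→8: 8 black — skip
  4→7: 7 black — skip
  4→10: 10 black — skip
4 black
5 gray
  13 gray
    13→1: 1 black — skip
  13 black
  5→2: 2 black — skip
  5→4: 4 black — skip
  5→8: 8 black — skip
5 black
Every edge goes to a white or black vertex — no back edge, so the graph is acyclic.

No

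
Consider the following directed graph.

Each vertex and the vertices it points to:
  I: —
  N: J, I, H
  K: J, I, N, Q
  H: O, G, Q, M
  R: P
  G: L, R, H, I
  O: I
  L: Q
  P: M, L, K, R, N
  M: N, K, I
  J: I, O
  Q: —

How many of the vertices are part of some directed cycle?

A vertex is on a directed cycle iff it belongs to a strongly connected component of size ≥ 2 (or has a self-loop).
The vertices on cycles are {G, H, K, M, N, P, R} — 7 in total.

7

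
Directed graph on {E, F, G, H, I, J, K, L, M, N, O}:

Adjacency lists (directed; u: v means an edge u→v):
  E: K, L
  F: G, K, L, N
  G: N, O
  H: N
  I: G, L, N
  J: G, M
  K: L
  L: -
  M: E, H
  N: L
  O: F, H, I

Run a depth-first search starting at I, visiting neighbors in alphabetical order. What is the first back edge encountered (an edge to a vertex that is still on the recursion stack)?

F->G

DFS from I (visiting neighbors in alphabetical order); mark gray on enter, black on exit:
I gray
  G gray
    N gray
      L gray
      L black
    N black
    O gray
      F gray
        F→G: G is gray → back edge
First back edge: F → G.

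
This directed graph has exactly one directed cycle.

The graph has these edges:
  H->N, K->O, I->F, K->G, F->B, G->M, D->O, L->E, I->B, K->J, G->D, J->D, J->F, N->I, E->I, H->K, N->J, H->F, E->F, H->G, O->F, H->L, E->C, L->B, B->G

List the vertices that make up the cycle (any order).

DFS with gray/black marking from G:
G gray
  D gray
    O gray
      F gray
        B gray
          B→G: G is gray → back edge
Back edge closes the cycle G → D → O → F → B → G; its vertices are {B, D, F, G, O}.

B, D, F, G, O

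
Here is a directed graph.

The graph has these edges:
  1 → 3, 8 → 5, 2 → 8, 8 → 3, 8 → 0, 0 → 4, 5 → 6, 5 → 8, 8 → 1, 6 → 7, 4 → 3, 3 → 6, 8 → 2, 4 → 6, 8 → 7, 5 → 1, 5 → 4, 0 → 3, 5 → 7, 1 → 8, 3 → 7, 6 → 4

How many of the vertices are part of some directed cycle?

7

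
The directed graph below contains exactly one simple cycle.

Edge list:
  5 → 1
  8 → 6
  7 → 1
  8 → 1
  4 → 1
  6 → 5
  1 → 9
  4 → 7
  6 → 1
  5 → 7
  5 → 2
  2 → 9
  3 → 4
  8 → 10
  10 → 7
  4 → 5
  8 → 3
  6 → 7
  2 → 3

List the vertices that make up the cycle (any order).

DFS with gray/black marking from 3:
3 gray
  4 gray
    1 gray
      9 gray
      9 black
    1 black
    7 gray
      7→1: 1 black — skip
    7 black
    5 gray
      5→7: 7 black — skip
      5→1: 1 black — skip
      2 gray
        2→3: 3 is gray → back edge
Back edge closes the cycle 3 → 4 → 5 → 2 → 3; its vertices are {2, 3, 4, 5}.

2, 3, 4, 5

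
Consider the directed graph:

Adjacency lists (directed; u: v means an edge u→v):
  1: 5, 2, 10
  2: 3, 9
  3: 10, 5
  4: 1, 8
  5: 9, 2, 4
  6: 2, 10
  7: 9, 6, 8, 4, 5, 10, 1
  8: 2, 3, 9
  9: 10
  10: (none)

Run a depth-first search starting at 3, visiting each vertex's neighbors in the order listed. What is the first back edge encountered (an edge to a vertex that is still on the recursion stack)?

DFS from 3 (visiting each vertex's neighbors in the order listed); mark gray on enter, black on exit:
3 gray
  10 gray
  10 black
  5 gray
    9 gray
      9→10: 10 black — skip
    9 black
    2 gray
      2→3: 3 is gray → back edge
First back edge: 2 → 3.

2→3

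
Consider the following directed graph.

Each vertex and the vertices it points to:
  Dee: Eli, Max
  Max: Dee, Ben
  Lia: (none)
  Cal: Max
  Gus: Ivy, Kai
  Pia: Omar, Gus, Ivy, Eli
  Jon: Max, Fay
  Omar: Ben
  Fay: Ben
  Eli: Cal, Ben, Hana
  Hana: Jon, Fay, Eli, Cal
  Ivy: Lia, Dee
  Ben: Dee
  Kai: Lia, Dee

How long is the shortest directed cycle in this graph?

For each vertex v, BFS finds the shortest path from v back to v.
The shortest such closed walk is Eli → Hana → Eli, length 2.

2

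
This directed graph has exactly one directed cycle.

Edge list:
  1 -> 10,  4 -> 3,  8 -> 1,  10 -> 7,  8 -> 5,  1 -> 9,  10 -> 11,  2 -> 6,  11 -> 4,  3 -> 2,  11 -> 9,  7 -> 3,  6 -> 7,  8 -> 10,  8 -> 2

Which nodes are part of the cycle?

2, 3, 6, 7

DFS with gray/black marking from 2:
2 gray
  6 gray
    7 gray
      3 gray
        3→2: 2 is gray → back edge
Back edge closes the cycle 2 → 6 → 7 → 3 → 2; its vertices are {2, 3, 6, 7}.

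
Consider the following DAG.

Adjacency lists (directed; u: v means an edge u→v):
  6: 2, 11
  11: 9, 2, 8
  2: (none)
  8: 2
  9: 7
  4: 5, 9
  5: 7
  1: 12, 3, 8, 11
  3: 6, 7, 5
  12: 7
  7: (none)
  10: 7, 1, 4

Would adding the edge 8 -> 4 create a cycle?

Adding 8→4 creates a cycle iff 4 can already reach 8.
Explore from 4: no path reaches 8. The graph stays acyclic.

No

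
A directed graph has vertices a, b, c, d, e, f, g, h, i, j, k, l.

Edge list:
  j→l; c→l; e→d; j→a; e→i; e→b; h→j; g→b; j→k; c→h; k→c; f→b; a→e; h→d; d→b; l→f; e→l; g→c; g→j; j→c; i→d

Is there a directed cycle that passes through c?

c is on a cycle iff c can reach itself via ≥1 edge.
c → h → j → c — yes.

Yes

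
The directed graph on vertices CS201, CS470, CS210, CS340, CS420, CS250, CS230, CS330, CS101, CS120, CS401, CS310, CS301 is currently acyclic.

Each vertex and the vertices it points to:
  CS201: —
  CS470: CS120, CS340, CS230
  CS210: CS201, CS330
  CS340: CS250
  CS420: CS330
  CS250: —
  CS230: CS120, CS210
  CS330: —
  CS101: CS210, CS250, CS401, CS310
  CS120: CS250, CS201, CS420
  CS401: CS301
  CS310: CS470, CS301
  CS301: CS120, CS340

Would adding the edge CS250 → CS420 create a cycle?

No

Adding CS250→CS420 creates a cycle iff CS420 can already reach CS250.
Explore from CS420: no path reaches CS250. The graph stays acyclic.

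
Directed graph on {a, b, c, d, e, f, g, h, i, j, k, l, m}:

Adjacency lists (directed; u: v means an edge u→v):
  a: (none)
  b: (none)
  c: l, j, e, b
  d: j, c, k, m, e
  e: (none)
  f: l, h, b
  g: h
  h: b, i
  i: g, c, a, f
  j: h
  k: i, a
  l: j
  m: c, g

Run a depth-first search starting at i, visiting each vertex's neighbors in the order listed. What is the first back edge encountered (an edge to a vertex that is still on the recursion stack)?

h→i

DFS from i (visiting each vertex's neighbors in the order listed); mark gray on enter, black on exit:
i gray
  g gray
    h gray
      b gray
      b black
      h→i: i is gray → back edge
First back edge: h → i.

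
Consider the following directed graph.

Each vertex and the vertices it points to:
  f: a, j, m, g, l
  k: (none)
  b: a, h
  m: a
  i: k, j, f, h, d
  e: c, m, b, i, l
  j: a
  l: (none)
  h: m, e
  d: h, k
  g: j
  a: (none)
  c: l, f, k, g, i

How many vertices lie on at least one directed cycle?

A vertex is on a directed cycle iff it belongs to a strongly connected component of size ≥ 2 (or has a self-loop).
The vertices on cycles are {b, c, d, e, h, i} — 6 in total.

6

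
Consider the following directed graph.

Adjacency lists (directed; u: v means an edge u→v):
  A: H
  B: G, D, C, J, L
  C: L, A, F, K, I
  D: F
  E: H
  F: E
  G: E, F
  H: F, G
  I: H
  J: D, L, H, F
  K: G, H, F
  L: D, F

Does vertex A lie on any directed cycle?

A lies on a cycle iff there is a path from A back to itself.
Exploring from A, it never reaches itself; equivalently, its strongly connected component is a singleton.

No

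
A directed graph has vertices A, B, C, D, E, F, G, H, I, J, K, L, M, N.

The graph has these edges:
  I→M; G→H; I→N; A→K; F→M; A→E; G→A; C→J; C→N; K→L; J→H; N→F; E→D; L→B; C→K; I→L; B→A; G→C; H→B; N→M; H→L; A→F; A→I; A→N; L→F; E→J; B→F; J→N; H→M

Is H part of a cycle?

Yes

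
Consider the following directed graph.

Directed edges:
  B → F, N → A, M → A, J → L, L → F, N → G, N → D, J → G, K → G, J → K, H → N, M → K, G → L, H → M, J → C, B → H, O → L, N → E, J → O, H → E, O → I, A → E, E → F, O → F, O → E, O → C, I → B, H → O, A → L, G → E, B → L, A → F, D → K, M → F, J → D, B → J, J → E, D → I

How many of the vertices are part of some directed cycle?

A vertex is on a directed cycle iff it belongs to a strongly connected component of size ≥ 2 (or has a self-loop).
The vertices on cycles are {B, D, H, I, J, N, O} — 7 in total.

7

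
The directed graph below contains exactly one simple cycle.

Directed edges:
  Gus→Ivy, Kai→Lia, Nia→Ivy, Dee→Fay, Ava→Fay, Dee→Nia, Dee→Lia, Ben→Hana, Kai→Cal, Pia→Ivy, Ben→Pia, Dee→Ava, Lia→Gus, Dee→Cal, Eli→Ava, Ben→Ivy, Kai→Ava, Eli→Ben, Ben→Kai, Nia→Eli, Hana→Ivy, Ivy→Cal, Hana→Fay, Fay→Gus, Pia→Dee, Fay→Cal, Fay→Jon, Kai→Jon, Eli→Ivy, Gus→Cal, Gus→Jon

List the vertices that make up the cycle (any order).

Ben, Dee, Eli, Nia, Pia

DFS with gray/black marking from Eli:
Eli gray
  Ava gray
    Fay gray
      Gus gray
        Jon gray
        Jon black
        Cal gray
        Cal black
        Ivy gray
          Ivy→Cal: Cal black — skip
        Ivy black
      Gus black
      Fay→Cal: Cal black — skip
      Fay→Jon: Jon black — skip
    Fay black
  Ava black
  Ben gray
    Ben→Ivy: Ivy black — skip
    Kai gray
      Kai→Cal: Cal black — skip
      Lia gray
        Lia→Gus: Gus black — skip
      Lia black
      Kai→Ava: Ava black — skip
      Kai→Jon: Jon black — skip
    Kai black
    Hana gray
      Hana→Ivy: Ivy black — skip
      Hana→Fay: Fay black — skip
    Hana black
    Pia gray
      Dee gray
        Nia gray
          Nia→Eli: Eli is gray → back edge
Back edge closes the cycle Eli → Ben → Pia → Dee → Nia → Eli; its vertices are {Ben, Dee, Eli, Nia, Pia}.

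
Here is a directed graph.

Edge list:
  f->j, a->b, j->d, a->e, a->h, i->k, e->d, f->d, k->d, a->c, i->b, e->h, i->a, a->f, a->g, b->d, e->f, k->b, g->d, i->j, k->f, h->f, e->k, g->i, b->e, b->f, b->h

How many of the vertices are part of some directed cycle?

A vertex is on a directed cycle iff it belongs to a strongly connected component of size ≥ 2 (or has a self-loop).
The vertices on cycles are {a, b, e, g, i, k} — 6 in total.

6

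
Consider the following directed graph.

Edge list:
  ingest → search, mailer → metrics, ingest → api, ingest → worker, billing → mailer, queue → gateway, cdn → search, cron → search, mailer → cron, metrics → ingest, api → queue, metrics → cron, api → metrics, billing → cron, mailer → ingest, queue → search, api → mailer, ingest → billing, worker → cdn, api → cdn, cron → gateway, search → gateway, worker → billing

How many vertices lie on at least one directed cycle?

A vertex is on a directed cycle iff it belongs to a strongly connected component of size ≥ 2 (or has a self-loop).
The vertices on cycles are {api, ingest, mailer, worker, billing, metrics} — 6 in total.

6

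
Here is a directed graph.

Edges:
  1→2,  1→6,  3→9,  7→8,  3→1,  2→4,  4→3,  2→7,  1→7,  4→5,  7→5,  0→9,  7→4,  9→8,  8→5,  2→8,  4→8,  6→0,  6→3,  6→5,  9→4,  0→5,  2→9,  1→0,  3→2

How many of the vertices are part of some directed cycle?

8

A vertex is on a directed cycle iff it belongs to a strongly connected component of size ≥ 2 (or has a self-loop).
The vertices on cycles are {0, 1, 2, 3, 4, 6, 7, 9} — 8 in total.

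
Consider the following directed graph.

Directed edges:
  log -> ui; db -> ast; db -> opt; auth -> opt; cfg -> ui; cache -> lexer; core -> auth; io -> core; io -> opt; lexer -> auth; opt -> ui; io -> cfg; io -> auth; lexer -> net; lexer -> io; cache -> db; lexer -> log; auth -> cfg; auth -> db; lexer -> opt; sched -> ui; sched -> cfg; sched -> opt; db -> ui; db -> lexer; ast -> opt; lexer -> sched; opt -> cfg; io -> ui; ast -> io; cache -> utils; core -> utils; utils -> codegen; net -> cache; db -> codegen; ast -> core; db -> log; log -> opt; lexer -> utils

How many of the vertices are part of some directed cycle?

8

A vertex is on a directed cycle iff it belongs to a strongly connected component of size ≥ 2 (or has a self-loop).
The vertices on cycles are {db, io, ast, net, auth, core, cache, lexer} — 8 in total.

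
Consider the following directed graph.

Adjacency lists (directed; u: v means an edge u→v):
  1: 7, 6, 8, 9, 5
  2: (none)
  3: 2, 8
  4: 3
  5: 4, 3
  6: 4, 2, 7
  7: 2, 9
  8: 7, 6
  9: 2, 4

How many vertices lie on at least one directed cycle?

A vertex is on a directed cycle iff it belongs to a strongly connected component of size ≥ 2 (or has a self-loop).
The vertices on cycles are {3, 4, 6, 7, 8, 9} — 6 in total.

6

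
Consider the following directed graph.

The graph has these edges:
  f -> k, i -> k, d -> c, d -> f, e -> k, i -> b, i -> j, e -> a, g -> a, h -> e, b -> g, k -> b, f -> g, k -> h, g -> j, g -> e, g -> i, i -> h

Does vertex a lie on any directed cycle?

a lies on a cycle iff there is a path from a back to itself.
Exploring from a, it never reaches itself; equivalently, its strongly connected component is a singleton.

No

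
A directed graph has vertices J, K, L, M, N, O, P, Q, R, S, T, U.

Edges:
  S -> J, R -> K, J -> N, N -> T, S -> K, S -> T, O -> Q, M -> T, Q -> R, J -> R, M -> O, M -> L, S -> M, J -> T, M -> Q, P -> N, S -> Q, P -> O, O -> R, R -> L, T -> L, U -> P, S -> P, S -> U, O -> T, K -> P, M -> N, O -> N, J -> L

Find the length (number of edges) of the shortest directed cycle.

4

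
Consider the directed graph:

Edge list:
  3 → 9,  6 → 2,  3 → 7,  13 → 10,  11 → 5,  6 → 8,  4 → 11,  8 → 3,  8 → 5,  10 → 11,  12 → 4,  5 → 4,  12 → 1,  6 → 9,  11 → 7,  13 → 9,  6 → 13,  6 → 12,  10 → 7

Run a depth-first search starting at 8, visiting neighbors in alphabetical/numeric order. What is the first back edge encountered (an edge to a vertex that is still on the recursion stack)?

DFS from 8 (visiting neighbors in alphabetical/numeric order); mark gray on enter, black on exit:
8 gray
  3 gray
    7 gray
    7 black
    9 gray
    9 black
  3 black
  5 gray
    4 gray
      11 gray
        11→5: 5 is gray → back edge
First back edge: 11 → 5.

11→5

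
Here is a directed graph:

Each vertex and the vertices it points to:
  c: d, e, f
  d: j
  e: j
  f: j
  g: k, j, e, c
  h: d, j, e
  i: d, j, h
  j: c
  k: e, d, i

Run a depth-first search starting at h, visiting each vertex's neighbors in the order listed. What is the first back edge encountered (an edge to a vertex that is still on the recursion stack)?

c→d

DFS from h (visiting each vertex's neighbors in the order listed); mark gray on enter, black on exit:
h gray
  d gray
    j gray
      c gray
        c→d: d is gray → back edge
First back edge: c → d.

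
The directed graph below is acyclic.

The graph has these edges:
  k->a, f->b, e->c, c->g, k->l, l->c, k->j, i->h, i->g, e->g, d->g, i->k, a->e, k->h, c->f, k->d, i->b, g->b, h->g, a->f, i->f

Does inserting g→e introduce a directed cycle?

Adding g→e creates a cycle iff e can already reach g.
Path from e: e → g.
So e → … → g → e is a cycle.

Yes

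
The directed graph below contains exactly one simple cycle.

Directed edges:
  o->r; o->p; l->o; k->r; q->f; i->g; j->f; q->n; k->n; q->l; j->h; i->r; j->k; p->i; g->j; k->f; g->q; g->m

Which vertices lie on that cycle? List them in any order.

DFS with gray/black marking from p:
p gray
  i gray
    r gray
    r black
    g gray
      q gray
        f gray
        f black
        n gray
        n black
        l gray
          o gray
            o→p: p is gray → back edge
Back edge closes the cycle p → i → g → q → l → o → p; its vertices are {g, i, l, o, p, q}.

g, i, l, o, p, q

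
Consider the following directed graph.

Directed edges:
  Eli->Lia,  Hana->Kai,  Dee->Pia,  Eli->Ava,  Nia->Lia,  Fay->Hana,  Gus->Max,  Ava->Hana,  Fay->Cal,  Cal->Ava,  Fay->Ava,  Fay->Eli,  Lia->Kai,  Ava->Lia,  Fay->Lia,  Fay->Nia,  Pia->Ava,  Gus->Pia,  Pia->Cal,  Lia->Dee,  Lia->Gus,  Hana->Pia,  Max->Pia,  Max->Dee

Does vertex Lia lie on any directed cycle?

Yes

Lia is on a cycle iff Lia can reach itself via ≥1 edge.
Lia → Dee → Pia → Ava → Lia — yes.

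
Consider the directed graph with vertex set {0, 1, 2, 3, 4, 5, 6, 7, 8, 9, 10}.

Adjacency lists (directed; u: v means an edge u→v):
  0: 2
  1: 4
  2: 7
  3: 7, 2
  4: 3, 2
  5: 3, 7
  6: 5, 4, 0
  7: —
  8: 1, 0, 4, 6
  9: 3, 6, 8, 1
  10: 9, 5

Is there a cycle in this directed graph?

DFS with white/gray/black marking, starting from 4:
4 gray
  3 gray
    7 gray
    7 black
    2 gray
      2→7: 7 black — skip
    2 black
  3 black
  4→2: 2 black — skip
4 black
0 gray
  0→2: 2 black — skip
0 black
1 gray
  1→4: 4 black — skip
1 black
5 gray
  5→3: 3 black — skip
  5→7: 7 black — skip
5 black
6 gray
  6→5: 5 black — skip
  6→4: 4 black — skip
  6→0: 0 black — skip
6 black
8 gray
  8→1: 1 black — skip
  8→0: 0 black — skip
  8→4: 4 black — skip
  8→6: 6 black — skip
8 black
9 gray
  9→3: 3 black — skip
  9→6: 6 black — skip
  9→8: 8 black — skip
  9→1: 1 black — skip
9 black
10 gray
  10→9: 9 black — skip
  10→5: 5 black — skip
10 black
Every edge goes to a white or black vertex — no back edge, so the graph is acyclic.

No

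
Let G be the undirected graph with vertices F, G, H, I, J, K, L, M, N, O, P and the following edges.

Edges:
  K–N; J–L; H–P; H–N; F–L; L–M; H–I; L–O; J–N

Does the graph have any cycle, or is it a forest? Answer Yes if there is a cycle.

DFS, tracking each vertex's parent; an edge to a visited non-parent vertex closes a cycle.
Start from F:
visit F (parent –)
  visit L (parent F)
    L–F: parent, skip
    visit M (parent L)
      M–L: parent, skip
    visit J (parent L)
      J–L: parent, skip
      visit N (parent J)
        visit K (parent N)
          K–N: parent, skip
        N–J: parent, skip
        visit H (parent N)
          visit I (parent H)
            I–H: parent, skip
          H–N: parent, skip
          visit P (parent H)
            P–H: parent, skip
    visit O (parent L)
      O–L: parent, skip
visit G (parent –)
No non-parent visited neighbor found — the graph is a forest.

No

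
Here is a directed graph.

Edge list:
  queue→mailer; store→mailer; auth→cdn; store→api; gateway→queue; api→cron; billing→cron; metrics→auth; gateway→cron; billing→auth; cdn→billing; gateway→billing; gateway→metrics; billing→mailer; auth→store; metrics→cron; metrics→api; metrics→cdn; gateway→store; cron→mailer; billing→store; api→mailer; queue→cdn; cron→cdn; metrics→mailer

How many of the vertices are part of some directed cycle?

A vertex is on a directed cycle iff it belongs to a strongly connected component of size ≥ 2 (or has a self-loop).
The vertices on cycles are {api, cdn, auth, cron, store, billing} — 6 in total.

6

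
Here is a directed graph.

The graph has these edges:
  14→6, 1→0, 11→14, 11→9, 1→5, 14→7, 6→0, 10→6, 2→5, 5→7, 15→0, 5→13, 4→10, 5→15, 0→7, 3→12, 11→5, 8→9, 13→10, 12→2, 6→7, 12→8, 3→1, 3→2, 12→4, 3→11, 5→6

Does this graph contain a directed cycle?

No

DFS with white/gray/black marking, starting from 2:
2 gray
  5 gray
    6 gray
      7 gray
      7 black
      0 gray
        0→7: 7 black — skip
      0 black
    6 black
    13 gray
      10 gray
        10→6: 6 black — skip
      10 black
    13 black
    5→7: 7 black — skip
    15 gray
      15→0: 0 black — skip
    15 black
  5 black
2 black
1 gray
  1→5: 5 black — skip
  1→0: 0 black — skip
1 black
3 gray
  3→1: 1 black — skip
  3→2: 2 black — skip
  12 gray
    8 gray
      9 gray
      9 black
    8 black
    12→2: 2 black — skip
    4 gray
      4→10: 10 black — skip
    4 black
  12 black
  11 gray
    14 gray
      14→6: 6 black — skip
      14→7: 7 black — skip
    14 black
    11→5: 5 black — skip
    11→9: 9 black — skip
  11 black
3 black
Every edge goes to a white or black vertex — no back edge, so the graph is acyclic.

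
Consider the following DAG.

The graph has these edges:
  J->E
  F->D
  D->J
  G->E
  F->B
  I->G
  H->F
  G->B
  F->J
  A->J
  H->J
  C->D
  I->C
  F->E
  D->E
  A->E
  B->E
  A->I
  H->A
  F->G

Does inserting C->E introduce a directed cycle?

No

Adding C→E creates a cycle iff E can already reach C.
Explore from E: no path reaches C. The graph stays acyclic.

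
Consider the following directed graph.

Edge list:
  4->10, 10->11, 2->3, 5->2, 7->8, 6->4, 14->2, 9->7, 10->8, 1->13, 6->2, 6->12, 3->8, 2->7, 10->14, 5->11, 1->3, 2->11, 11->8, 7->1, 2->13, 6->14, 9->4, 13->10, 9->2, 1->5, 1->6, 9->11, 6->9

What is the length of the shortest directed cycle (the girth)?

For each vertex v, BFS finds the shortest path from v back to v.
The shortest such closed walk is 1 → 6 → 2 → 7 → 1, length 4.

4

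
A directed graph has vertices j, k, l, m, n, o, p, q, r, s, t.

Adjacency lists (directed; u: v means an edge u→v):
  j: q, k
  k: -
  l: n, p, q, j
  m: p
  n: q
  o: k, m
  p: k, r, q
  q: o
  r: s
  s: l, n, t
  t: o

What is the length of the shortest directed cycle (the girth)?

4

For each vertex v, BFS finds the shortest path from v back to v.
The shortest such closed walk is r → s → l → p → r, length 4.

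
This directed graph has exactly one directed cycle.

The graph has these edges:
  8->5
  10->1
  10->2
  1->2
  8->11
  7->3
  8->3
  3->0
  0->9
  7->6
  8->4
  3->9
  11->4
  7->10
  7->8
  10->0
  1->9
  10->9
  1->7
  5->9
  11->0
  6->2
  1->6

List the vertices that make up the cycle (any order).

1, 7, 10

DFS with gray/black marking from 10:
10 gray
  0 gray
    9 gray
    9 black
  0 black
  1 gray
    2 gray
    2 black
    7 gray
      6 gray
        6→2: 2 black — skip
      6 black
      7→10: 10 is gray → back edge
Back edge closes the cycle 10 → 1 → 7 → 10; its vertices are {1, 7, 10}.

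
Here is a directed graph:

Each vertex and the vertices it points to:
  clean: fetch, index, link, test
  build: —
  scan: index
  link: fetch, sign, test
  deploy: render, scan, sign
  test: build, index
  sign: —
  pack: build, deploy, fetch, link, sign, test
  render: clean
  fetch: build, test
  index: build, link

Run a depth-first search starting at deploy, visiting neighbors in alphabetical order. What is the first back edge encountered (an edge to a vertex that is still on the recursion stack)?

link->fetch

DFS from deploy (visiting neighbors in alphabetical order); mark gray on enter, black on exit:
deploy gray
  render gray
    clean gray
      fetch gray
        build gray
        build black
        test gray
          test→build: build black — skip
          index gray
            index→build: build black — skip
            link gray
              link→fetch: fetch is gray → back edge
First back edge: link → fetch.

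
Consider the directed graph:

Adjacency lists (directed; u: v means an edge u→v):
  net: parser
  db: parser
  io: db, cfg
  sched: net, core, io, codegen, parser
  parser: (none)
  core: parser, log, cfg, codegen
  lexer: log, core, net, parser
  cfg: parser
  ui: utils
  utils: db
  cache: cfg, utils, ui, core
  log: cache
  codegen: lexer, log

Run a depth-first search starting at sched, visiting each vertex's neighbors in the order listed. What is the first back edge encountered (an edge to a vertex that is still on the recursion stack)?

cache→core

DFS from sched (visiting each vertex's neighbors in the order listed); mark gray on enter, black on exit:
sched gray
  net gray
    parser gray
    parser black
  net black
  core gray
    core→parser: parser black — skip
    log gray
      cache gray
        cfg gray
          cfg→parser: parser black — skip
        cfg black
        utils gray
          db gray
            db→parser: parser black — skip
          db black
        utils black
        ui gray
          ui→utils: utils black — skip
        ui black
        cache→core: core is gray → back edge
First back edge: cache → core.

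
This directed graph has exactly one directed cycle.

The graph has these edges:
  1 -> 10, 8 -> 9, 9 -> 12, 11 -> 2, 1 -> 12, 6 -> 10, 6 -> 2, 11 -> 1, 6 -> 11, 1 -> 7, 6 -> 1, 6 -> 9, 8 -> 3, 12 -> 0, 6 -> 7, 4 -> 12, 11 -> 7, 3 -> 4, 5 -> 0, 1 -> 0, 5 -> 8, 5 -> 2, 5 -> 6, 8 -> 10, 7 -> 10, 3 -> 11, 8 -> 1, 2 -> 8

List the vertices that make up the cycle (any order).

2, 3, 8, 11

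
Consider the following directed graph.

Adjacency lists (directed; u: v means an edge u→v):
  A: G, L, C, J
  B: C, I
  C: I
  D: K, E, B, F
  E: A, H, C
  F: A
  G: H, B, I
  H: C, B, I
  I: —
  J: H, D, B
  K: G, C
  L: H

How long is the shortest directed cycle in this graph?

For each vertex v, BFS finds the shortest path from v back to v.
The shortest such closed walk is F → A → J → D → F, length 4.

4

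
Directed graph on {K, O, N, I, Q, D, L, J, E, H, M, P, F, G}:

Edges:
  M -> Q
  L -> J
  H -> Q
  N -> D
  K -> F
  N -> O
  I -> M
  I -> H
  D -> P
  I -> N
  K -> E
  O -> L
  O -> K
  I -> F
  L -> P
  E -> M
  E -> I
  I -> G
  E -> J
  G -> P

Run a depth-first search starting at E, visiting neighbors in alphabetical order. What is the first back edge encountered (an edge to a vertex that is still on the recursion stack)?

K→E

DFS from E (visiting neighbors in alphabetical order); mark gray on enter, black on exit:
E gray
  I gray
    F gray
    F black
    G gray
      P gray
      P black
    G black
    H gray
      Q gray
      Q black
    H black
    M gray
      M→Q: Q black — skip
    M black
    N gray
      D gray
        D→P: P black — skip
      D black
      O gray
        K gray
          K→E: E is gray → back edge
First back edge: K → E.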